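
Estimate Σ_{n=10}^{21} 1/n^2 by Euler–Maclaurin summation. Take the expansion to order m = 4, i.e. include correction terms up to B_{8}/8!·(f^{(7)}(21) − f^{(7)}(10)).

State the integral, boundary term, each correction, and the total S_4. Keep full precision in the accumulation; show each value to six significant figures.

S_4 ≈ 0.0586631

∫_10^21 1/x^2 dx evaluates to 0.0523810.
Endpoint term: (f(10) + f(21))/2 = (0.0100000 + 0.00226757)/2 = 0.00613379.
Running total after boundary: 0.0585147.
Order-1 term: 1/12 · (-0.000215959 − (-0.00200000)) = 0.000148670.
Partial sum through k=1: 0.0586634.
Order-2 term: −1/720 · (-5.87645e-06 − (-0.000240000)) = -3.25172e-07.
Partial sum through k=2: 0.0586631.
Order-3 term: 1/30240 · (-3.99758e-07 − (-7.20000e-05)) = 2.36773e-09.
Partial sum through k=3: 0.0586631.
Order-4 term: −1/1209600 · (-5.07630e-08 − (-4.03200e-05)) = -3.32914e-11.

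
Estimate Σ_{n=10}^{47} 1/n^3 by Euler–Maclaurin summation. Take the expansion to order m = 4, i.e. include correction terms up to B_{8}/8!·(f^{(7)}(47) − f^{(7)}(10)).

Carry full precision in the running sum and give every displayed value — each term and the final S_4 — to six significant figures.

The integral term ∫_10^47 1/x^3 dx = 0.00477365.
Boundary: ½(f(10) + f(47)) = ½(0.00100000 + 9.63178e-06) = 0.000504816.
Running total after boundary: 0.00527847.
Order-1 term: 1/12 · (-6.14794e-07 − (-0.000300000)) = 2.49488e-05.
Running total after k=1: 0.00530342.
Order-2 term: −1/720 · (-5.56627e-09 − (-6.00000e-05)) = -8.33256e-08.
Running total after k=2: 0.00530333.
Order-3 term: 1/30240 · (-1.05832e-10 − (-2.52000e-05)) = 8.33330e-10.
Running total after k=3: 0.00530334.
Order-4 term: −1/1209600 · (-3.44949e-12 − (-1.81440e-05)) = -1.50000e-11.

S_4 ≈ 0.00530334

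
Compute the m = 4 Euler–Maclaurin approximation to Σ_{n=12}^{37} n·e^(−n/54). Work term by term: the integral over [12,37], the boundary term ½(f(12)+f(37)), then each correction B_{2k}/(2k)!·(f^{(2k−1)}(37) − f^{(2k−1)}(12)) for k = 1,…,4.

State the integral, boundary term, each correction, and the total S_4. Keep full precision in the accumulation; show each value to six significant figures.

S_4 ≈ 391.277

The integral term ∫_12^37 x·e^(−x/54) dx = 377.187.
½[f(12) + f(37)] = ½[9.60885 + 18.6479] = 14.1284.
So far: 391.316.
k=1: B_{2}/(2)! × [f^{(1)}(37) − f^{(1)}(12)] = 1/12 × (0.158666 − 0.622796) = -0.0386775.
Running total after k=1: 391.277.
k=2: B_{4}/(4)! × [f^{(3)}(37) − f^{(3)}(12)] = −1/720 × (0.000400089 − 0.000762781) = 5.03739e-07.
Running total after k=2: 391.277.
k=3: B_{6}/(6)! × [f^{(5)}(37) − f^{(5)}(12)] = 1/30240 × (2.55750e-07 − 4.49926e-07) = -6.42117e-12.
Running total after k=3: 391.277.
k=4: B_{8}/(8)! × [f^{(7)}(37) − f^{(7)}(12)] = −1/1209600 × (1.28359e-10 − 2.18884e-10) = 7.48393e-17.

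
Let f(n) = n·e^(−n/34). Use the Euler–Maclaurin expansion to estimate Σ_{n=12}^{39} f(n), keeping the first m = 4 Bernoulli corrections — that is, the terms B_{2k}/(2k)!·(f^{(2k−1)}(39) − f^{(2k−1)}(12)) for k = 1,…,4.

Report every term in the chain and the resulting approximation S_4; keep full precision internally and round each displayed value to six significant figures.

S_4 ≈ 321.055

Integral: ∫_12^39 x·e^(−x/34) dx = 310.688.
Endpoint term: (f(12) + f(39))/2 = (8.43142 + 12.3852)/2 = 10.4083.
So far: 321.096.
Correction k=1: B_{2}/2! · (f^{(1)}(39) − f^{(1)}(12)) = 1/12 · (-0.0467014 − 0.454636) = -0.0417781.
Partial sum through k=1: 321.055.
Correction k=2: B_{4}/4! · (f^{(3)}(39) − f^{(3)}(12)) = −1/720 · (0.000509029 − 0.00160889) = 1.52758e-06.
Partial sum through k=2: 321.055.
Correction k=3: B_{6}/6! · (f^{(5)}(39) − f^{(5)}(12)) = 1/30240 · (9.15620e-07 − 2.44333e-06) = -5.05195e-11.
Partial sum through k=3: 321.055.
Correction k=4: B_{8}/8! · (f^{(7)}(39) − f^{(7)}(12)) = −1/1209600 · (1.20320e-09 − 3.02326e-09) = 1.50468e-15.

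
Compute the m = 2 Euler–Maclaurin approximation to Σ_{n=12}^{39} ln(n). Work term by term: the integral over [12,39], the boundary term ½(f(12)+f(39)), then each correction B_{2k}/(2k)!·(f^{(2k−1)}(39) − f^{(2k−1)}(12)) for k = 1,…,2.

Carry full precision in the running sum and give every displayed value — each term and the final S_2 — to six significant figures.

∫_12^39 ln(x) dx evaluates to 86.0600.
½[f(12) + f(39)] = ½[2.48491 + 3.66356] = 3.07423.
So far: 89.1343.
Order-1 term: 1/12 · (0.0256410 − 0.0833333) = -0.00480769.
Running total after k=1: 89.1295.
Order-2 term: −1/720 · (3.37160e-05 − 0.00115741) = 1.56068e-06.

S_2 ≈ 89.1295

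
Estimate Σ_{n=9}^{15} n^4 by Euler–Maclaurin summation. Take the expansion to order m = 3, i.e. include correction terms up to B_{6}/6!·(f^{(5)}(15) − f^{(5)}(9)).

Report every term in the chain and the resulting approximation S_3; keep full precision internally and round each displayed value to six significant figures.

S_3 ≈ 169540

Integral: ∫_9^15 x^4 dx = 140065.
Endpoint term: (f(9) + f(15))/2 = (6561.00 + 50625.0)/2 = 28593.0.
Integral + boundary = 168658.
Order-1 term: 1/12 · (13500.0 − 2916.00) = 882.000.
After k=1: 169540.
Order-2 term: −1/720 · (360.000 − 216.000) = -0.200000.
After k=2: 169540.
Order-3 term: 1/30240 · (0.00000 − 0.00000) = 0.00000.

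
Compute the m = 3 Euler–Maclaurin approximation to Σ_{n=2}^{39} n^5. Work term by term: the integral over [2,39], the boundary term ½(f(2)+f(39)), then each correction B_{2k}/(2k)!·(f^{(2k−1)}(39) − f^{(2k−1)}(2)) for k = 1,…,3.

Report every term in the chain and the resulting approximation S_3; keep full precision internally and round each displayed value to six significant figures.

∫_2^39 x^5 dx evaluates to 5.86457e+08.
½[f(2) + f(39)] = ½[32.0000 + 9.02242e+07] = 4.51121e+07.
So far: 6.31569e+08.
k=1: B_{2}/(2)! × [f^{(1)}(39) − f^{(1)}(2)] = 1/12 × (1.15672e+07 − 80.0000) = 963927.
Partial sum through k=1: 6.32533e+08.
k=2: B_{4}/(4)! × [f^{(3)}(39) − f^{(3)}(2)] = −1/720 × (91260.0 − 240.000) = -126.417.
Partial sum through k=2: 6.32533e+08.
k=3: B_{6}/(6)! × [f^{(5)}(39) − f^{(5)}(2)] = 1/30240 × (120.000 − 120.000) = 0.00000.

S_3 ≈ 6.32533e+08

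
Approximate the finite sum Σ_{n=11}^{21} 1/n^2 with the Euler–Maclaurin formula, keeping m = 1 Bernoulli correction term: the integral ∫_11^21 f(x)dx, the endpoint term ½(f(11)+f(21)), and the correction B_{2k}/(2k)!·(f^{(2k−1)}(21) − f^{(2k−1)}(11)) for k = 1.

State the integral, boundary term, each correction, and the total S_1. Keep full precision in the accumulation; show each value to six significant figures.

S_1 ≈ 0.0486633

The integral term ∫_11^21 1/x^2 dx = 0.0432900.
Boundary: ½(f(11) + f(21)) = ½(0.00826446 + 0.00226757) = 0.00526602.
Running total after boundary: 0.0485561.
k=1: B_{2}/(2)! × [f^{(1)}(21) − f^{(1)}(11)] = 1/12 × (-0.000215959 − (-0.00150263)) = 0.000107223.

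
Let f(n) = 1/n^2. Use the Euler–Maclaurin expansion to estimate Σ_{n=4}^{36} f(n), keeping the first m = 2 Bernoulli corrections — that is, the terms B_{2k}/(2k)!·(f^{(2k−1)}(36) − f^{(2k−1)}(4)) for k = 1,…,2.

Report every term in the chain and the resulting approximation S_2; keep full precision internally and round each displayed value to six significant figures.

∫_4^36 1/x^2 dx evaluates to 0.222222.
½[f(4) + f(36)] = ½[0.0625000 + 0.000771605] = 0.0316358.
Running total after boundary: 0.253858.
Correction k=1: B_{2}/2! · (f^{(1)}(36) − f^{(1)}(4)) = 1/12 · (-4.28669e-05 − (-0.0312500)) = 0.00260059.
Partial sum through k=1: 0.256459.
Correction k=2: B_{4}/4! · (f^{(3)}(36) − f^{(3)}(4)) = −1/720 · (-3.96916e-07 − (-0.0234375)) = -3.25515e-05.

S_2 ≈ 0.256426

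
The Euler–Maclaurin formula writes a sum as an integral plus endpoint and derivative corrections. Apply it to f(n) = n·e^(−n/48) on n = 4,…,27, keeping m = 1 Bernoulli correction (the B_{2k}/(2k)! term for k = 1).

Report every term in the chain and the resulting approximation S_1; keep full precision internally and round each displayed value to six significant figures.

S_1 ≈ 254.695

The integral term ∫_4^27 x·e^(−x/48) dx = 245.213.
Boundary: ½(f(4) + f(27)) = ½(3.68018 + 15.3841) = 9.53216.
So far: 254.745.
Order-1 term: 1/12 · (0.249280 − 0.843374) = -0.0495078.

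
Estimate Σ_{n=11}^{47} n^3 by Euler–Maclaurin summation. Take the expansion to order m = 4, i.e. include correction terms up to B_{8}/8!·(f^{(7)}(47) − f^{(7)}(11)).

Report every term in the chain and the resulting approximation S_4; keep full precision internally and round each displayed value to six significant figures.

∫_11^47 x^3 dx evaluates to 1.21626e+06.
Endpoint term: (f(11) + f(47))/2 = (1331.00 + 103823)/2 = 52577.0.
So far: 1.26884e+06.
Correction k=1: B_{2}/2! · (f^{(1)}(47) − f^{(1)}(11)) = 1/12 · (6627.00 − 363.000) = 522.000.
Partial sum through k=1: 1.26936e+06.
Correction k=2: B_{4}/4! · (f^{(3)}(47) − f^{(3)}(11)) = −1/720 · (6.00000 − 6.00000) = 0.00000.
Partial sum through k=2: 1.26936e+06.
Correction k=3: B_{6}/6! · (f^{(5)}(47) − f^{(5)}(11)) = 1/30240 · (0.00000 − 0.00000) = 0.00000.
Partial sum through k=3: 1.26936e+06.
Correction k=4: B_{8}/8! · (f^{(7)}(47) − f^{(7)}(11)) = −1/1209600 · (0.00000 − 0.00000) = 0.00000.

S_4 ≈ 1.26936e+06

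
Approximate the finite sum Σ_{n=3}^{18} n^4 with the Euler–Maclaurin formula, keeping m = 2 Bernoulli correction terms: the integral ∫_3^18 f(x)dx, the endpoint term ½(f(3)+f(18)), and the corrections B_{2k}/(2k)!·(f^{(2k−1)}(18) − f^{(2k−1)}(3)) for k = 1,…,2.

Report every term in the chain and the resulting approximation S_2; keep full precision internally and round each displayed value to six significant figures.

The integral term ∫_3^18 x^4 dx = 377865.
½[f(3) + f(18)] = ½[81.0000 + 104976] = 52528.5.
Integral + boundary = 430394.
Order-1 term: 1/12 · (23328.0 − 108.000) = 1935.00.
After k=1: 432328.
Order-2 term: −1/720 · (432.000 − 72.0000) = -0.500000.

S_2 ≈ 432328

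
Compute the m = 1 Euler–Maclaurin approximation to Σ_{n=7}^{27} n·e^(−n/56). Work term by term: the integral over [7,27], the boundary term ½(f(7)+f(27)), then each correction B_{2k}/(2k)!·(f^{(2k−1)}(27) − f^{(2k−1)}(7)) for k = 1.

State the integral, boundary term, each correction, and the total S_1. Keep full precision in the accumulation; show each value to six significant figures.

∫_7^27 x·e^(−x/56) dx evaluates to 243.500.
Endpoint term: (f(7) + f(27))/2 = (6.17748 + 16.6714)/2 = 11.4244.
Running total after boundary: 254.925.
Order-1 term: 1/12 · (0.319755 − 0.772185) = -0.0377024.

S_1 ≈ 254.887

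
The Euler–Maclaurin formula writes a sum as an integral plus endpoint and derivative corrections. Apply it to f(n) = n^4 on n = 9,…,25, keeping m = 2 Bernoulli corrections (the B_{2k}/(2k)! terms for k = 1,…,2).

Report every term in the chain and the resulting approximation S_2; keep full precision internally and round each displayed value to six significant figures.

S_2 ≈ 2.14487e+06

Integral: ∫_9^25 x^4 dx = 1.94132e+06.
½[f(9) + f(25)] = ½[6561.00 + 390625] = 198593.
Running total after boundary: 2.13991e+06.
k=1: B_{2}/(2)! × [f^{(1)}(25) − f^{(1)}(9)] = 1/12 × (62500.0 − 2916.00) = 4965.33.
Partial sum through k=1: 2.14487e+06.
k=2: B_{4}/(4)! × [f^{(3)}(25) − f^{(3)}(9)] = −1/720 × (600.000 − 216.000) = -0.533333.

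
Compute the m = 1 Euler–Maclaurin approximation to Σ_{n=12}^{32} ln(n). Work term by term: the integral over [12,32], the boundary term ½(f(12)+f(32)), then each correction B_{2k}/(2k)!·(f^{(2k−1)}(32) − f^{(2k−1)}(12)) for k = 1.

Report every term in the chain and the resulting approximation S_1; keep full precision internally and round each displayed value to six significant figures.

∫_12^32 ln(x) dx evaluates to 61.0847.
½[f(12) + f(32)] = ½[2.48491 + 3.46574] = 2.97532.
Running total after boundary: 64.0600.
Correction k=1: B_{2}/2! · (f^{(1)}(32) − f^{(1)}(12)) = 1/12 · (0.0312500 − 0.0833333) = -0.00434028.

S_1 ≈ 64.0557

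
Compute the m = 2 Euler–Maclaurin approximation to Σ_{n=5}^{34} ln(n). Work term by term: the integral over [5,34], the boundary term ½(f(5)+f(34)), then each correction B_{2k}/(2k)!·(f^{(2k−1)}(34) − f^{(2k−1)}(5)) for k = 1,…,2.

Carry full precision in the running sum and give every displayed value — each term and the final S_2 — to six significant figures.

∫_5^34 ln(x) dx evaluates to 82.8491.
½[f(5) + f(34)] = ½[1.60944 + 3.52636] = 2.56790.
Running total after boundary: 85.4170.
Correction k=1: B_{2}/2! · (f^{(1)}(34) − f^{(1)}(5)) = 1/12 · (0.0294118 − 0.200000) = -0.0142157.
Running total after k=1: 85.4028.
Correction k=2: B_{4}/4! · (f^{(3)}(34) − f^{(3)}(5)) = −1/720 · (5.08854e-05 − 0.0160000) = 2.21515e-05.

S_2 ≈ 85.4028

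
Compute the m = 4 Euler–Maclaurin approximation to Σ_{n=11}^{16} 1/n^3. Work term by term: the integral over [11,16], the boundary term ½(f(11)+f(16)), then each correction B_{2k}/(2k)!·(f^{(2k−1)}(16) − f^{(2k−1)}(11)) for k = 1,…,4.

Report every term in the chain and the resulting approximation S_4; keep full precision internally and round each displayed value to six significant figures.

∫_11^16 1/x^3 dx evaluates to 0.00217911.
Boundary: ½(f(11) + f(16)) = ½(0.000751315 + 0.000244141) = 0.000497728.
So far: 0.00267683.
Correction k=1: B_{2}/2! · (f^{(1)}(16) − f^{(1)}(11)) = 1/12 · (-4.57764e-05 − (-0.000204904)) = 1.32606e-05.
After k=1: 0.00269009.
Correction k=2: B_{4}/4! · (f^{(3)}(16) − f^{(3)}(11)) = −1/720 · (-3.57628e-06 − (-3.38684e-05)) = -4.20724e-08.
After k=2: 0.00269005.
Correction k=3: B_{6}/6! · (f^{(5)}(16) − f^{(5)}(11)) = 1/30240 · (-5.86733e-07 − (-1.17560e-05)) = 3.69354e-10.
After k=3: 0.00269005.
Correction k=4: B_{8}/8! · (f^{(7)}(16) − f^{(7)}(11)) = −1/1209600 · (-1.65019e-07 − (-6.99530e-06)) = -5.64673e-12.

S_4 ≈ 0.00269005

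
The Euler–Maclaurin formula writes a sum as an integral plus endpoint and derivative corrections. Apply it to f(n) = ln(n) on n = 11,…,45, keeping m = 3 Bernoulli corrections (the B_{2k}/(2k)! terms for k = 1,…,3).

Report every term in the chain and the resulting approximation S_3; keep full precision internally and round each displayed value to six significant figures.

Integral: ∫_11^45 ln(x) dx = 110.923.
½[f(11) + f(45)] = ½[2.39790 + 3.80666] = 3.10228.
Integral + boundary = 114.025.
k=1: B_{2}/(2)! × [f^{(1)}(45) − f^{(1)}(11)] = 1/12 × (0.0222222 − 0.0909091) = -0.00572391.
Running total after k=1: 114.020.
k=2: B_{4}/(4)! × [f^{(3)}(45) − f^{(3)}(11)] = −1/720 × (2.19479e-05 − 0.00150263) = 2.05650e-06.
Running total after k=2: 114.020.
k=3: B_{6}/(6)! × [f^{(5)}(45) − f^{(5)}(11)] = 1/30240 × (1.30061e-07 − 0.000149021) = -4.92365e-09.

S_3 ≈ 114.020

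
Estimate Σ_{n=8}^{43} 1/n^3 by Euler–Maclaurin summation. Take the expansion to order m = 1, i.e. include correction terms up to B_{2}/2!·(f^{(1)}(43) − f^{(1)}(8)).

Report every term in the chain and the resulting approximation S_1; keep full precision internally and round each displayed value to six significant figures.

∫_8^43 1/x^3 dx evaluates to 0.00754208.
Endpoint term: (f(8) + f(43))/2 = (0.00195312 + 1.25775e-05)/2 = 0.000982851.
Integral + boundary = 0.00852493.
Correction k=1: B_{2}/2! · (f^{(1)}(43) − f^{(1)}(8)) = 1/12 · (-8.77501e-07 − (-0.000732422)) = 6.09620e-05.

S_1 ≈ 0.00858590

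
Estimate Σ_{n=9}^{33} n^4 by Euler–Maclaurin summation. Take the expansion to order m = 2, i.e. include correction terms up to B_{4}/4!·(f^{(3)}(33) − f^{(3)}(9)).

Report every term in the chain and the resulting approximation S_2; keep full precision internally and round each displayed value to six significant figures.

∫_9^33 x^4 dx evaluates to 7.81527e+06.
Boundary: ½(f(9) + f(33)) = ½(6561.00 + 1.18592e+06) = 596241.
So far: 8.41151e+06.
Correction k=1: B_{2}/2! · (f^{(1)}(33) − f^{(1)}(9)) = 1/12 · (143748 − 2916.00) = 11736.0.
Running total after k=1: 8.42325e+06.
Correction k=2: B_{4}/4! · (f^{(3)}(33) − f^{(3)}(9)) = −1/720 · (792.000 − 216.000) = -0.800000.

S_2 ≈ 8.42324e+06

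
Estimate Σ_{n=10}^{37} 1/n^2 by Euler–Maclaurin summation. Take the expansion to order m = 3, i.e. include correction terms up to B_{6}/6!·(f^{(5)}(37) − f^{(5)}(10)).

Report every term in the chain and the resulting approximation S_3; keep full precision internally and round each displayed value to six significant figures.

S_3 ≈ 0.0785012

The integral term ∫_10^37 1/x^2 dx = 0.0729730.
½[f(10) + f(37)] = ½[0.0100000 + 0.000730460] = 0.00536523.
Integral + boundary = 0.0783382.
k=1: B_{2}/(2)! × [f^{(1)}(37) − f^{(1)}(10)] = 1/12 × (-3.94843e-05 − (-0.00200000)) = 0.000163376.
Running total after k=1: 0.0785016.
k=2: B_{4}/(4)! × [f^{(3)}(37) − f^{(3)}(10)] = −1/720 × (-3.46101e-07 − (-0.000240000)) = -3.32853e-07.
Running total after k=2: 0.0785012.
k=3: B_{6}/(6)! × [f^{(5)}(37) − f^{(5)}(10)] = 1/30240 × (-7.58439e-09 − (-7.20000e-05)) = 2.38070e-09.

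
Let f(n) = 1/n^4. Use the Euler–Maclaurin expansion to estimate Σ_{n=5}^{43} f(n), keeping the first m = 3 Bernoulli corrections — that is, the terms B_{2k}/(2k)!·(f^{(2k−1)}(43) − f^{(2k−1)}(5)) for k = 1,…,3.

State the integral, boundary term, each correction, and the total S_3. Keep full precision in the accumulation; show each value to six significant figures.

S_3 ≈ 0.00356727

Integral: ∫_5^43 1/x^4 dx = 0.00266247.
Endpoint term: (f(5) + f(43))/2 = (0.00160000 + 2.92500e-07)/2 = 0.000800146.
Integral + boundary = 0.00346262.
Order-1 term: 1/12 · (-2.72093e-08 − (-0.00128000)) = 0.000106664.
After k=1: 0.00356928.
Order-2 term: −1/720 · (-4.41471e-10 − (-0.00153600)) = -2.13333e-06.
After k=2: 0.00356715.
Order-3 term: 1/30240 · (-1.33707e-11 − (-0.00344064)) = 1.13778e-07.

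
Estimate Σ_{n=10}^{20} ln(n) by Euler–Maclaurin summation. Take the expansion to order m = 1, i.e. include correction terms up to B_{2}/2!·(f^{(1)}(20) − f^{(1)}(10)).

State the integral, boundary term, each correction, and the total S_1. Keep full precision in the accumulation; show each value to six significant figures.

S_1 ≈ 29.5338

∫_10^20 ln(x) dx evaluates to 26.8888.
Endpoint term: (f(10) + f(20))/2 = (2.30259 + 2.99573)/2 = 2.64916.
So far: 29.5380.
Correction k=1: B_{2}/2! · (f^{(1)}(20) − f^{(1)}(10)) = 1/12 · (0.0500000 − 0.100000) = -0.00416667.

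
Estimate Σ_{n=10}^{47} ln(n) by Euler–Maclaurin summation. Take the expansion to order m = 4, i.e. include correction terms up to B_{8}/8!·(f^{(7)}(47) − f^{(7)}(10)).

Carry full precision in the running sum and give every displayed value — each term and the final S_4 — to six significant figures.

S_4 ≈ 124.001

The integral term ∫_10^47 ln(x) dx = 120.931.
½[f(10) + f(47)] = ½[2.30259 + 3.85015] = 3.07637.
So far: 124.007.
Correction k=1: B_{2}/2! · (f^{(1)}(47) − f^{(1)}(10)) = 1/12 · (0.0212766 − 0.100000) = -0.00656028.
After k=1: 124.001.
Correction k=2: B_{4}/4! · (f^{(3)}(47) − f^{(3)}(10)) = −1/720 · (1.92636e-05 − 0.00200000) = 2.75102e-06.
After k=2: 124.001.
Correction k=3: B_{6}/6! · (f^{(5)}(47) − f^{(5)}(10)) = 1/30240 · (1.04646e-07 − 0.000240000) = -7.93305e-09.
After k=3: 124.001.
Correction k=4: B_{8}/8! · (f^{(7)}(47) − f^{(7)}(10)) = −1/1209600 · (1.42117e-09 − 7.20000e-05) = 5.95226e-11.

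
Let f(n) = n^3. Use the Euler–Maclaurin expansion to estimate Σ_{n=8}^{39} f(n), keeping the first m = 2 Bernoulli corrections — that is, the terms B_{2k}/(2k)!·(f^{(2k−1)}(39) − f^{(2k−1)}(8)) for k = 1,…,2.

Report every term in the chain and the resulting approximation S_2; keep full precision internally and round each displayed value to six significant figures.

S_2 ≈ 607616

Integral: ∫_8^39 x^3 dx = 577336.
Boundary: ½(f(8) + f(39)) = ½(512.000 + 59319.0) = 29915.5.
So far: 607252.
Correction k=1: B_{2}/2! · (f^{(1)}(39) − f^{(1)}(8)) = 1/12 · (4563.00 − 192.000) = 364.250.
Partial sum through k=1: 607616.
Correction k=2: B_{4}/4! · (f^{(3)}(39) − f^{(3)}(8)) = −1/720 · (6.00000 − 6.00000) = 0.00000.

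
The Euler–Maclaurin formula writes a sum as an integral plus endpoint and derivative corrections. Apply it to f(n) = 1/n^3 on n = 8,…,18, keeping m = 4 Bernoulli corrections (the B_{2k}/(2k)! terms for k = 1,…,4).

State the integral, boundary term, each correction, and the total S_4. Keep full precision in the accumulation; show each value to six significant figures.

S_4 ≈ 0.00738993

The integral term ∫_8^18 1/x^3 dx = 0.00626929.
Boundary: ½(f(8) + f(18)) = ½(0.00195312 + 0.000171468) = 0.00106230.
Running total after boundary: 0.00733159.
Order-1 term: 1/12 · (-2.85780e-05 − (-0.000732422)) = 5.86537e-05.
After k=1: 0.00739024.
Order-2 term: −1/720 · (-1.76407e-06 − (-0.000228882)) = -3.15441e-07.
After k=2: 0.00738992.
Order-3 term: 1/30240 · (-2.28676e-07 − (-0.000150204)) = 4.95949e-09.
After k=3: 0.00738993.
Order-4 term: −1/1209600 · (-5.08169e-08 − (-0.000168979)) = -1.39656e-10.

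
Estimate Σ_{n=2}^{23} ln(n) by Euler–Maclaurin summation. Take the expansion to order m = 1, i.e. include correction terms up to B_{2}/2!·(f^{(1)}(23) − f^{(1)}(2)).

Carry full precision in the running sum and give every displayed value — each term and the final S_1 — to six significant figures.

Integral: ∫_2^23 ln(x) dx = 49.7301.
Boundary: ½(f(2) + f(23)) = ½(0.693147 + 3.13549) = 1.91432.
Running total after boundary: 51.6444.
k=1: B_{2}/(2)! × [f^{(1)}(23) − f^{(1)}(2)] = 1/12 × (0.0434783 − 0.500000) = -0.0380435.

S_1 ≈ 51.6063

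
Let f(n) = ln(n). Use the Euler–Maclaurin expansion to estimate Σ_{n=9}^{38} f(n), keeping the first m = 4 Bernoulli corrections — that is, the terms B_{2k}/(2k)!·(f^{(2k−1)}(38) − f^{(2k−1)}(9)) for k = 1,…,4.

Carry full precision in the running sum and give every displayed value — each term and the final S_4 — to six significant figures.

The integral term ∫_9^38 ln(x) dx = 89.4533.
½[f(9) + f(38)] = ½[2.19722 + 3.63759] = 2.91741.
So far: 92.3707.
Correction k=1: B_{2}/2! · (f^{(1)}(38) − f^{(1)}(9)) = 1/12 · (0.0263158 − 0.111111) = -0.00706628.
Running total after k=1: 92.3636.
Correction k=2: B_{4}/4! · (f^{(3)}(38) − f^{(3)}(9)) = −1/720 · (3.64485e-05 − 0.00274348) = 3.75977e-06.
Running total after k=2: 92.3636.
Correction k=3: B_{6}/6! · (f^{(5)}(38) − f^{(5)}(9)) = 1/30240 · (3.02896e-07 − 0.000406442) = -1.34305e-08.
Running total after k=3: 92.3636.
Correction k=4: B_{8}/8! · (f^{(7)}(38) − f^{(7)}(9)) = −1/1209600 · (6.29285e-09 − 0.000150534) = 1.24444e-10.

S_4 ≈ 92.3636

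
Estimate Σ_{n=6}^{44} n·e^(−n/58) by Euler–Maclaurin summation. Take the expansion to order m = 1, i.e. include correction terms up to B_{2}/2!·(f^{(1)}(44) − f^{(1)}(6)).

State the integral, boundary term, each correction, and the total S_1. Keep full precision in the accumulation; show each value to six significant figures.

Integral: ∫_6^44 x·e^(−x/58) dx = 576.661.
½[f(6) + f(44)] = ½[5.41034 + 20.6057] = 13.0080.
Integral + boundary = 589.669.
Order-1 term: 1/12 · (0.113041 − 0.808441) = -0.0579500.

S_1 ≈ 589.611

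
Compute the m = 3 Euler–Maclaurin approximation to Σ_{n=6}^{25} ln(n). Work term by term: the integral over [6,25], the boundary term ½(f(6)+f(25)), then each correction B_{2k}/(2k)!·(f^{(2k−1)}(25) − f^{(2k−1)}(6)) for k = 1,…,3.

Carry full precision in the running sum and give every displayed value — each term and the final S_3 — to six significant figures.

∫_6^25 ln(x) dx evaluates to 50.7213.
Boundary: ½(f(6) + f(25)) = ½(1.79176 + 3.21888) = 2.50532.
Running total after boundary: 53.2267.
Correction k=1: B_{2}/2! · (f^{(1)}(25) − f^{(1)}(6)) = 1/12 · (0.0400000 − 0.166667) = -0.0105556.
Partial sum through k=1: 53.2161.
Correction k=2: B_{4}/4! · (f^{(3)}(25) − f^{(3)}(6)) = −1/720 · (0.000128000 − 0.00925926) = 1.26823e-05.
Partial sum through k=2: 53.2161.
Correction k=3: B_{6}/6! · (f^{(5)}(25) − f^{(5)}(6)) = 1/30240 · (2.45760e-06 − 0.00308642) = -1.01983e-07.

S_3 ≈ 53.2161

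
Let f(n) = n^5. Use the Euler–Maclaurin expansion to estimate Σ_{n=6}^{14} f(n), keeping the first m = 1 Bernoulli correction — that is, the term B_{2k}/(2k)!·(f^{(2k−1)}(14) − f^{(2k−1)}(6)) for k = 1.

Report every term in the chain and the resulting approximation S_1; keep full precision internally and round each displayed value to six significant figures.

S_1 ≈ 1.53541e+06

The integral term ∫_6^14 x^5 dx = 1.24715e+06.
½[f(6) + f(14)] = ½[7776.00 + 537824] = 272800.
Integral + boundary = 1.51995e+06.
Order-1 term: 1/12 · (192080 − 6480.00) = 15466.7.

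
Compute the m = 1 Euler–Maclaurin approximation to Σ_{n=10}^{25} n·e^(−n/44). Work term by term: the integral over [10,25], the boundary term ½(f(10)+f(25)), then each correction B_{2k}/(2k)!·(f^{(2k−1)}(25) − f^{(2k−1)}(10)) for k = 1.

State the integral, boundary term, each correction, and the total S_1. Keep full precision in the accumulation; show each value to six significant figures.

S_1 ≈ 183.942

The integral term ∫_10^25 x·e^(−x/44) dx = 172.908.
½[f(10) + f(25)] = ½[7.96703 + 14.1639] = 11.0654.
So far: 183.973.
Correction k=1: B_{2}/2! · (f^{(1)}(25) − f^{(1)}(10)) = 1/12 · (0.244649 − 0.615634) = -0.0309155.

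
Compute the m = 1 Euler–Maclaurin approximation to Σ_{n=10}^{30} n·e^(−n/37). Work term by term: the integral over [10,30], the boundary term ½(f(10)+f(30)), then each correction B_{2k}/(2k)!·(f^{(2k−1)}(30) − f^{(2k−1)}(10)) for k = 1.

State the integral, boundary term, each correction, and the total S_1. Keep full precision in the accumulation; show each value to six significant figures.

S_1 ≈ 235.693

The integral term ∫_10^30 x·e^(−x/37) dx = 225.249.
½[f(10) + f(30)] = ½[7.63173 + 13.3349] = 10.4833.
Running total after boundary: 235.732.
Order-1 term: 1/12 · (0.0840941 − 0.556910) = -0.0394013.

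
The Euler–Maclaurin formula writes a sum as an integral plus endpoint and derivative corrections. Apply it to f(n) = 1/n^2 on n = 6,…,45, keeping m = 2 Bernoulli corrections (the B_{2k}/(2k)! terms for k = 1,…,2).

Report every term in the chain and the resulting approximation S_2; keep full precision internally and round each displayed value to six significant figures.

∫_6^45 1/x^2 dx evaluates to 0.144444.
Boundary: ½(f(6) + f(45)) = ½(0.0277778 + 0.000493827) = 0.0141358.
Running total after boundary: 0.158580.
Correction k=1: B_{2}/2! · (f^{(1)}(45) − f^{(1)}(6)) = 1/12 · (-2.19479e-05 − (-0.00925926)) = 0.000769776.
Partial sum through k=1: 0.159350.
Correction k=2: B_{4}/4! · (f^{(3)}(45) − f^{(3)}(6)) = −1/720 · (-1.30061e-07 − (-0.00308642)) = -4.28651e-06.

S_2 ≈ 0.159346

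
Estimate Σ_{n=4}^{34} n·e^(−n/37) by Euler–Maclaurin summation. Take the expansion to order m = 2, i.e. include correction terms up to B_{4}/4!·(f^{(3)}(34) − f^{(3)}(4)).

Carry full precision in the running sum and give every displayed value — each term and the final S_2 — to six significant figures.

∫_4^34 x·e^(−x/37) dx evaluates to 313.512.
½[f(4) + f(34)] = ½[3.59012 + 13.5643] = 8.57721.
Integral + boundary = 322.089.
Correction k=1: B_{2}/2! · (f^{(1)}(34) − f^{(1)}(4)) = 1/12 · (0.0323473 − 0.800500) = -0.0640127.
Running total after k=1: 322.025.
Correction k=2: B_{4}/4! · (f^{(3)}(34) − f^{(3)}(4)) = −1/720 · (0.000606463 − 0.00189595) = 1.79096e-06.

S_2 ≈ 322.025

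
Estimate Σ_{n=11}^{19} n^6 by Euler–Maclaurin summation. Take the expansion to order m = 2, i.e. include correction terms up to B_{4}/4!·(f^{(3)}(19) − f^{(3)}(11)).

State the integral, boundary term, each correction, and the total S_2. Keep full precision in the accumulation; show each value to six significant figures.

S_2 ≈ 1.50477e+08

∫_11^19 x^6 dx evaluates to 1.24912e+08.
Boundary: ½(f(11) + f(19)) = ½(1.77156e+06 + 4.70459e+07) = 2.44087e+07.
Integral + boundary = 1.49321e+08.
k=1: B_{2}/(2)! × [f^{(1)}(19) − f^{(1)}(11)] = 1/12 × (1.48566e+07 − 966306) = 1.15752e+06.
After k=1: 1.50478e+08.
k=2: B_{4}/(4)! × [f^{(3)}(19) − f^{(3)}(11)] = −1/720 × (823080 − 159720) = -921.333.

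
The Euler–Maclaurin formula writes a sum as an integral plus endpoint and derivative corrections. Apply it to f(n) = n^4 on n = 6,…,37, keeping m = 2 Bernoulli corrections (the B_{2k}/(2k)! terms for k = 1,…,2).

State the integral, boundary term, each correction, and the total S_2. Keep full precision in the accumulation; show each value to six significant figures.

S_2 ≈ 1.48218e+07

The integral term ∫_6^37 x^4 dx = 1.38672e+07.
Endpoint term: (f(6) + f(37))/2 = (1296.00 + 1.87416e+06)/2 = 937728.
So far: 1.48050e+07.
k=1: B_{2}/(2)! × [f^{(1)}(37) − f^{(1)}(6)] = 1/12 × (202612 − 864.000) = 16812.3.
After k=1: 1.48218e+07.
k=2: B_{4}/(4)! × [f^{(3)}(37) − f^{(3)}(6)] = −1/720 × (888.000 − 144.000) = -1.03333.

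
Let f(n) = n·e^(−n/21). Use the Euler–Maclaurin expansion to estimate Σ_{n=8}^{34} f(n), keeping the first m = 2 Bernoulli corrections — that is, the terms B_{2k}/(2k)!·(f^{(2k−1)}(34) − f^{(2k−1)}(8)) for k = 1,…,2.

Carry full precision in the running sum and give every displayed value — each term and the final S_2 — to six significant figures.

S_2 ≈ 193.339

∫_8^34 x·e^(−x/21) dx evaluates to 187.284.
½[f(8) + f(34)] = ½[5.46568 + 6.73497] = 6.10033.
Running total after boundary: 193.385.
Order-1 term: 1/12 · (-0.122625 − 0.422940) = -0.0454638.
Running total after k=1: 193.339.
Order-2 term: −1/720 · (0.000620293 − 0.00405751) = 4.77391e-06.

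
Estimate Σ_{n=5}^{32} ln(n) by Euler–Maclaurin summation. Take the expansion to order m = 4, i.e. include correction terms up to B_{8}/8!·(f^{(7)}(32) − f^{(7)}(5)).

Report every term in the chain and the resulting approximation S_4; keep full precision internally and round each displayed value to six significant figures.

The integral term ∫_5^32 ln(x) dx = 75.8564.
Boundary: ½(f(5) + f(32)) = ½(1.60944 + 3.46574) = 2.53759.
Integral + boundary = 78.3939.
Correction k=1: B_{2}/2! · (f^{(1)}(32) − f^{(1)}(5)) = 1/12 · (0.0312500 − 0.200000) = -0.0140625.
After k=1: 78.3799.
Correction k=2: B_{4}/4! · (f^{(3)}(32) − f^{(3)}(5)) = −1/720 · (6.10352e-05 − 0.0160000) = 2.21375e-05.
After k=2: 78.3799.
Correction k=3: B_{6}/6! · (f^{(5)}(32) − f^{(5)}(5)) = 1/30240 · (7.15256e-07 − 0.00768000) = -2.53945e-07.
After k=3: 78.3799.
Correction k=4: B_{8}/8! · (f^{(7)}(32) − f^{(7)}(5)) = −1/1209600 · (2.09548e-08 − 0.00921600) = 7.61903e-09.

S_4 ≈ 78.3799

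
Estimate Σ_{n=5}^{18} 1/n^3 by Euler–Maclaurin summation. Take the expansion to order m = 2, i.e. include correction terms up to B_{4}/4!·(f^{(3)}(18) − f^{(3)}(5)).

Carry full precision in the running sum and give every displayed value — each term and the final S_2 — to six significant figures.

The integral term ∫_5^18 1/x^3 dx = 0.0184568.
Endpoint term: (f(5) + f(18))/2 = (0.00800000 + 0.000171468)/2 = 0.00408573.
Integral + boundary = 0.0225425.
Order-1 term: 1/12 · (-2.85780e-05 − (-0.00480000)) = 0.000397619.
After k=1: 0.0229401.
Order-2 term: −1/720 · (-1.76407e-06 − (-0.00384000)) = -5.33088e-06.

S_2 ≈ 0.0229348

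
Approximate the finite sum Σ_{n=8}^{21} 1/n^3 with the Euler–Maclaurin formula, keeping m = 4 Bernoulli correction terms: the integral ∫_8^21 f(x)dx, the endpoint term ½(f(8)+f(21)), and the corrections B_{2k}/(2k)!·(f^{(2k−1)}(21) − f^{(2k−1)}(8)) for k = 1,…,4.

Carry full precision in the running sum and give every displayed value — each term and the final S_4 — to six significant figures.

Integral: ∫_8^21 1/x^3 dx = 0.00667871.
½[f(8) + f(21)] = ½[0.00195312 + 0.000107980] = 0.00103055.
So far: 0.00770927.
Correction k=1: B_{2}/2! · (f^{(1)}(21) − f^{(1)}(8)) = 1/12 · (-1.54257e-05 − (-0.000732422)) = 5.97497e-05.
Partial sum through k=1: 0.00776902.
Correction k=2: B_{4}/4! · (f^{(3)}(21) − f^{(3)}(8)) = −1/720 · (-6.99577e-07 − (-0.000228882)) = -3.16920e-07.
Partial sum through k=2: 0.00776870.
Correction k=3: B_{6}/6! · (f^{(5)}(21) − f^{(5)}(8)) = 1/30240 · (-6.66264e-08 − (-0.000150204)) = 4.96485e-09.
Partial sum through k=3: 0.00776870.
Correction k=4: B_{8}/8! · (f^{(7)}(21) − f^{(7)}(8)) = −1/1209600 · (-1.08778e-08 − (-0.000168979)) = -1.39689e-10.

S_4 ≈ 0.00776870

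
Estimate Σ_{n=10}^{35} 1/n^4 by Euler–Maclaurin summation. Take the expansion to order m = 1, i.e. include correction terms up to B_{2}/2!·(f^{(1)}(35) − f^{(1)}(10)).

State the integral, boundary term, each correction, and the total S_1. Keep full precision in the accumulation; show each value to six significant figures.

∫_10^35 1/x^4 dx evaluates to 0.000325559.
Boundary: ½(f(10) + f(35)) = ½(0.000100000 + 6.66389e-07) = 5.03332e-05.
So far: 0.000375892.
Order-1 term: 1/12 · (-7.61587e-08 − (-4.00000e-05)) = 3.32699e-06.

S_1 ≈ 0.000379219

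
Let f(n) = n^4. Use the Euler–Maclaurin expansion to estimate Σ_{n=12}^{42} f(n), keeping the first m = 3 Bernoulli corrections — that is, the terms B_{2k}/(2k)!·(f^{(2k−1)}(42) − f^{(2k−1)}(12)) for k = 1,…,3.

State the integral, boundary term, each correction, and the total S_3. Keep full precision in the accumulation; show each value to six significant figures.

∫_12^42 x^4 dx evaluates to 2.60885e+07.
Endpoint term: (f(12) + f(42))/2 = (20736.0 + 3.11170e+06)/2 = 1.56622e+06.
Running total after boundary: 2.76547e+07.
k=1: B_{2}/(2)! × [f^{(1)}(42) − f^{(1)}(12)] = 1/12 × (296352 − 6912.00) = 24120.0.
After k=1: 2.76788e+07.
k=2: B_{4}/(4)! × [f^{(3)}(42) − f^{(3)}(12)] = −1/720 × (1008.00 − 288.000) = -1.00000.
After k=2: 2.76788e+07.
k=3: B_{6}/(6)! × [f^{(5)}(42) − f^{(5)}(12)] = 1/30240 × (0.00000 − 0.00000) = 0.00000.

S_3 ≈ 2.76788e+07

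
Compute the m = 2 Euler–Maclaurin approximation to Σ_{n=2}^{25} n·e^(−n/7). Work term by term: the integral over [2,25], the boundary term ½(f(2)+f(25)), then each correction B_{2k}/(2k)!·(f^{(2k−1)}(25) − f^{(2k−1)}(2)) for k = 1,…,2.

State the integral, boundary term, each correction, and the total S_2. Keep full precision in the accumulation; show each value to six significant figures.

Integral: ∫_2^25 x·e^(−x/7) dx = 41.0452.
Endpoint term: (f(2) + f(25))/2 = (1.50295 + 0.702891)/2 = 1.10292.
Running total after boundary: 42.1481.
Correction k=1: B_{2}/2! · (f^{(1)}(25) − f^{(1)}(2)) = 1/12 · (-0.0722974 − 0.536769) = -0.0507556.
After k=1: 42.0973.
Correction k=2: B_{4}/4! · (f^{(3)}(25) − f^{(3)}(2)) = −1/720 · (-0.000327879 − 0.0416270) = 5.82707e-05.

S_2 ≈ 42.0974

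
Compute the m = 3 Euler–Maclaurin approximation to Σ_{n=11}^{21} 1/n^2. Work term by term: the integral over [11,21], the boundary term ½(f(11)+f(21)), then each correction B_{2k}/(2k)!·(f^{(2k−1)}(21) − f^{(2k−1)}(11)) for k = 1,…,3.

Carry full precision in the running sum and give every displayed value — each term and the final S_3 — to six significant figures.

Integral: ∫_11^21 1/x^2 dx = 0.0432900.
Boundary: ½(f(11) + f(21)) = ½(0.00826446 + 0.00226757) = 0.00526602.
Integral + boundary = 0.0485561.
Correction k=1: B_{2}/2! · (f^{(1)}(21) − f^{(1)}(11)) = 1/12 · (-0.000215959 − (-0.00150263)) = 0.000107223.
Running total after k=1: 0.0486633.
Correction k=2: B_{4}/4! · (f^{(3)}(21) − f^{(3)}(11)) = −1/720 · (-5.87645e-06 − (-0.000149021)) = -1.98812e-07.
Running total after k=2: 0.0486631.
Correction k=3: B_{6}/6! · (f^{(5)}(21) − f^{(5)}(11)) = 1/30240 · (-3.99758e-07 − (-3.69474e-05)) = 1.20859e-09.

S_3 ≈ 0.0486631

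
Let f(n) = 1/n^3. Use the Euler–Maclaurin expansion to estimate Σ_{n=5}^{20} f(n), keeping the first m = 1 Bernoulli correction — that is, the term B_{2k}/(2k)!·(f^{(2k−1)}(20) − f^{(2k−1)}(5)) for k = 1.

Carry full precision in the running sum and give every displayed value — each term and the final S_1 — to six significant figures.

The integral term ∫_5^20 1/x^3 dx = 0.0187500.
½[f(5) + f(20)] = ½[0.00800000 + 0.000125000] = 0.00406250.
So far: 0.0228125.
Order-1 term: 1/12 · (-1.87500e-05 − (-0.00480000)) = 0.000398437.

S_1 ≈ 0.0232109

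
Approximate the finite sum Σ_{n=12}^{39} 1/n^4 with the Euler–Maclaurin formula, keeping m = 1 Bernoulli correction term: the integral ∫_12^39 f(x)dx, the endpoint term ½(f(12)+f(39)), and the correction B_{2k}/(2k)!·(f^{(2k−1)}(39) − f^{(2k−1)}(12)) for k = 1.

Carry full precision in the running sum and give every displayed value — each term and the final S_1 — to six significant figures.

Integral: ∫_12^39 1/x^4 dx = 0.000187282.
Endpoint term: (f(12) + f(39))/2 = (4.82253e-05 + 4.32257e-07)/2 = 2.43288e-05.
Running total after boundary: 0.000211611.
k=1: B_{2}/(2)! × [f^{(1)}(39) − f^{(1)}(12)] = 1/12 × (-4.43340e-08 − (-1.60751e-05)) = 1.33590e-06.

S_1 ≈ 0.000212947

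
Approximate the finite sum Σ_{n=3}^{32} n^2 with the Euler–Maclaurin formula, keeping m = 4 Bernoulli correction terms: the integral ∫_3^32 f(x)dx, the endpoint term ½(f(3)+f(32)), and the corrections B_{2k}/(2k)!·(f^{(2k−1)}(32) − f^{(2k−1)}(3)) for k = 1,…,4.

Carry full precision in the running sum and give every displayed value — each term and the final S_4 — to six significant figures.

S_4 ≈ 11435.0

Integral: ∫_3^32 x^2 dx = 10913.7.
½[f(3) + f(32)] = ½[9.00000 + 1024.00] = 516.500.
So far: 11430.2.
k=1: B_{2}/(2)! × [f^{(1)}(32) − f^{(1)}(3)] = 1/12 × (64.0000 − 6.00000) = 4.83333.
Running total after k=1: 11435.0.
k=2: B_{4}/(4)! × [f^{(3)}(32) − f^{(3)}(3)] = −1/720 × (0.00000 − 0.00000) = 0.00000.
Running total after k=2: 11435.0.
k=3: B_{6}/(6)! × [f^{(5)}(32) − f^{(5)}(3)] = 1/30240 × (0.00000 − 0.00000) = 0.00000.
Running total after k=3: 11435.0.
k=4: B_{8}/(8)! × [f^{(7)}(32) − f^{(7)}(3)] = −1/1209600 × (0.00000 − 0.00000) = 0.00000.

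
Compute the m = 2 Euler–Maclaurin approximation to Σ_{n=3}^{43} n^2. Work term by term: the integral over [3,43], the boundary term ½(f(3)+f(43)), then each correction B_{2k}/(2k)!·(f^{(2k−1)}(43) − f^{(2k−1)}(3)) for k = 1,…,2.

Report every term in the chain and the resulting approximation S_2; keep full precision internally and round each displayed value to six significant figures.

S_2 ≈ 27429.0

∫_3^43 x^2 dx evaluates to 26493.3.
½[f(3) + f(43)] = ½[9.00000 + 1849.00] = 929.000.
Running total after boundary: 27422.3.
Correction k=1: B_{2}/2! · (f^{(1)}(43) − f^{(1)}(3)) = 1/12 · (86.0000 − 6.00000) = 6.66667.
Running total after k=1: 27429.0.
Correction k=2: B_{4}/4! · (f^{(3)}(43) − f^{(3)}(3)) = −1/720 · (0.00000 − 0.00000) = 0.00000.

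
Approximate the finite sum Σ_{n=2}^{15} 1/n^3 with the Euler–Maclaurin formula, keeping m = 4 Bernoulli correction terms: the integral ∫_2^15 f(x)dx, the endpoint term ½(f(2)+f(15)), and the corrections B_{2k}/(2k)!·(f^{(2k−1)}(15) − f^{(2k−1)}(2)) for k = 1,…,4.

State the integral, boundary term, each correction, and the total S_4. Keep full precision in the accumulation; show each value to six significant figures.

S_4 ≈ 0.199923

The integral term ∫_2^15 1/x^3 dx = 0.122778.
Boundary: ½(f(2) + f(15)) = ½(0.125000 + 0.000296296) = 0.0626481.
So far: 0.185426.
Order-1 term: 1/12 · (-5.92593e-05 − (-0.187500)) = 0.0156201.
Partial sum through k=1: 0.201046.
Order-2 term: −1/720 · (-5.26749e-06 − (-0.937500)) = -0.00130208.
Partial sum through k=2: 0.199744.
Order-3 term: 1/30240 · (-9.83265e-07 − (-9.84375)) = 0.000325521.
Partial sum through k=3: 0.200069.
Order-4 term: −1/1209600 · (-3.14645e-07 − (-177.188)) = -0.000146484.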